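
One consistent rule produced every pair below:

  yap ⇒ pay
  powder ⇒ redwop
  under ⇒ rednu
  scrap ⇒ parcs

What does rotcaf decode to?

factor

The output letters match the input read backwards: yap reversed is pay. The word is simply reversed.
Decoding rotcaf: then reverse → factor.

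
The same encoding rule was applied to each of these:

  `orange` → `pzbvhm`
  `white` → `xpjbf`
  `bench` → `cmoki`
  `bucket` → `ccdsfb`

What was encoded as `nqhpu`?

might

Shifts by position in orange: pos 0: o→p (+1), pos 1: r→z (+8), pos 2: a→b (+1), pos 3: n→v (+8) — repeating every 2. The shifts repeat in a cycle of length 2: positions 0,1,… shift by +1, +8, then the pattern repeats.
Reversing it on nqhpu: n−1=m, q−8=i, h−1=g, p−8=h, u−1=t.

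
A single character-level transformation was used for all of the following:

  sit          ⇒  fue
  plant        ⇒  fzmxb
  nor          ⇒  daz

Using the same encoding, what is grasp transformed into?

The output letters match the input read backwards, each shifted +12: sit reversed is tis. Two steps: reverse the string, then apply a Caesar shift of +12.
On grasp: reverse → psarg; then shift: p+12=b, s+12=e, a+12=m, r+12=d, g+12=s.

bemds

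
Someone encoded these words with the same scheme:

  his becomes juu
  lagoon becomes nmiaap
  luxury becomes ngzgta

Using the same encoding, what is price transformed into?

The shift depends on letter class: consonant h→j is +2, but vowel i→u is +12. The rule splits by letter class: vowels +12, consonants +2.
For price: p(cons)+2=r, r(cons)+2=t, i(vowel)+12=u, c(cons)+2=e, e(vowel)+12=q.

rtueq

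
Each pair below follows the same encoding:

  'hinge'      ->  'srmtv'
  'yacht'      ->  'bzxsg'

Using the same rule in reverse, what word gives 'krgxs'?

pitch

Letters are reflected about the middle of the alphabet (position → 25−position): Atbash.
Undoing it on krgxs: k↔p, r↔i, g↔t, x↔c, s↔h.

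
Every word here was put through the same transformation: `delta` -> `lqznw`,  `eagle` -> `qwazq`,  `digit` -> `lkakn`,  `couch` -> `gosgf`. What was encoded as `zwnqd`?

Treating letters as 0–25, the rule is x ↦ 5x + 22 (mod 26).
Undoing it on zwnqd: z(25)→21·(25−22)≡11=l; w(22)→21·(22−22)≡0=a; n(13)→21·(13−22)≡19=t; q(16)→21·(16−22)≡4=e; d(3)→21·(3−22)≡17=r (all mod 26).

later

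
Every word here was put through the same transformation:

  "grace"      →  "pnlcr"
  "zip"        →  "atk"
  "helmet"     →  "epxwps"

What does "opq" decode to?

fed

The output letters match the input read backwards, each shifted +11: grace reversed is ecarg. Read the word backwards and shift each letter +11.
Reversing it on opq: shift back: o−11=d, p−11=e, q−11=f → def; then reverse → fed.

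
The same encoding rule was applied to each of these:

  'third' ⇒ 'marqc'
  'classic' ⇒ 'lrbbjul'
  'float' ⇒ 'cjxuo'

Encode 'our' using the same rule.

The output letters match the input read backwards, each shifted +9: third reversed is driht. Two steps: reverse the string, then apply a Caesar shift of +9.
For our: reverse → ruo; then shift: r+9=a, u+9=d, o+9=x.

adx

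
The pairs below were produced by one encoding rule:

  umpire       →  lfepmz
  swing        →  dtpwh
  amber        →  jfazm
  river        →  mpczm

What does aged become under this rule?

u(20)→l(11) and m(12)→f(5) fit y≡17x+9 (mod 26); the inverse of 17 mod 26 is 23. Each letter's alphabet position (a=0..z=25) is mapped through 17·x+9 mod 26 — an affine cipher.
On aged: a(0)→17·0+9≡9=j; g(6)→17·6+9≡7=h; e(4)→17·4+9≡25=z; d(3)→17·3+9≡8=i (all mod 26).

jhzi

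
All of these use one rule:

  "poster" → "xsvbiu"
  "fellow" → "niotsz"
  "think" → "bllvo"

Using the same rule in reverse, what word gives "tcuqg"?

Shifts by position in poster: pos 0: p→x (+8), pos 1: o→s (+4), pos 2: s→v (+3), pos 3: t→b (+8), pos 4: e→i (+4), pos 5: r→u (+3) — repeating every 3. The shifts repeat in a cycle of length 3: positions 0,1,… shift by +8, +4, +3, then the pattern repeats.
Reversing it on tcuqg: t−8=l, c−4=y, u−3=r, q−8=i, g−4=c.

lyric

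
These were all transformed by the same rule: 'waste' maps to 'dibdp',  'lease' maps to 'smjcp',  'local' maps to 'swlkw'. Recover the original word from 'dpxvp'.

In waste: w→d is +7, a→i is +8, s→b is +9, t→d is +10 — the shift increases by 1 each position. The shift increases by 1 at each position, starting from +7: 7, 8, 9, ….
Reversing it on dpxvp: d−7=w, p−8=h, x−9=o, v−10=l, p−11=e.

whole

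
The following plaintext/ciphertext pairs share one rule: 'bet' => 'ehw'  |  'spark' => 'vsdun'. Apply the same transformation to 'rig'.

ulj

Compare letters: b→e is +3, e→h is +3, t→w is +3 — a constant shift. It's a constant shift of +3 (ROT3).
For rig: r+3=u, i+3=l, g+3=j.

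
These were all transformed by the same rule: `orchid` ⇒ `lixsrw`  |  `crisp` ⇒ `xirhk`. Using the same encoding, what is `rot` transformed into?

ilg

Each pair mirrors across the alphabet (o↔l, r↔i, c↔x): positions sum to 25. Letters are reflected about the middle of the alphabet (position → 25−position): Atbash.
For rot: r↔i, o↔l, t↔g.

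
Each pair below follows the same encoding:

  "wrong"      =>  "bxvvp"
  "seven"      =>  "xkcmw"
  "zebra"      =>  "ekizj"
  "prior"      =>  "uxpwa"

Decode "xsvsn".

smoke

In wrong: w→b is +5, r→x is +6, o→v is +7, n→v is +8 — the shift increases by 1 each position. Letter i (0-indexed) is shifted by i+5, so successive shifts are 5, 6, 7, ….
Decoding xsvsn: x−5=s, s−6=m, v−7=o, s−8=k, n−9=e.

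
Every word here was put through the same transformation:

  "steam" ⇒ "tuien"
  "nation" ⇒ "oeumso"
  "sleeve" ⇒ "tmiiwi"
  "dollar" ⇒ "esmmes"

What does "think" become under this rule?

uimol

The shift depends on letter class: consonant s→t is +1, but vowel e→i is +4. Two shifts are in play — +4 for a/e/i/o/u, +1 for every other letter.
Applying it to think: t(cons)+1=u, h(cons)+1=i, i(vowel)+4=m, n(cons)+1=o, k(cons)+1=l.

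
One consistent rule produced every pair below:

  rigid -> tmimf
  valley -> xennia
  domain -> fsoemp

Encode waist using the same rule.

Vowels shift forward by 4 and consonants shift forward by 2.
Applying it to waist: w(cons)+2=y, a(vowel)+4=e, i(vowel)+4=m, s(cons)+2=u, t(cons)+2=v.

yemuv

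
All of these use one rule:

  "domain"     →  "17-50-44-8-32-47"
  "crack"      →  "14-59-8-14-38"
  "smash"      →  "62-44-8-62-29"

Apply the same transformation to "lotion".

41-50-65-32-50-47

d(#4)→17 and o(#15)→50: differences scale by 3, so n = 3·pos + 5. The formula is n = 3×(alphabet index, a=1) + 5.
Applying it to lotion: l=12→41, o=15→50, t=20→65, i=9→32, o=15→50, n=14→47.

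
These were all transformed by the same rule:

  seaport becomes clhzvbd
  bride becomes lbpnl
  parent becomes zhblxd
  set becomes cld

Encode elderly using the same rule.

lvnlbvi

Vowels shift forward by 7 and consonants shift forward by 10.
Applying it to elderly: e(vowel)+7=l, l(cons)+10=v, d(cons)+10=n, e(vowel)+7=l, r(cons)+10=b, l(cons)+10=v, y(cons)+10=i.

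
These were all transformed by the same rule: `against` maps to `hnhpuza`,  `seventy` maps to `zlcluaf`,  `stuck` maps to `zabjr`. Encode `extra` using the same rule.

This is a Caesar cipher with shift 7.
Applying it to extra: e+7=l, x+7=e, t+7=a, r+7=y, a+7=h.

leayh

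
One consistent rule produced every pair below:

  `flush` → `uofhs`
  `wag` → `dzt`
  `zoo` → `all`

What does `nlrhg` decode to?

moist

Each pair mirrors across the alphabet (f↔u, l↔o, u↔f): positions sum to 25. Letters are reflected about the middle of the alphabet (position → 25−position): Atbash.
Decoding nlrhg: n↔m, l↔o, r↔i, h↔s, g↔t.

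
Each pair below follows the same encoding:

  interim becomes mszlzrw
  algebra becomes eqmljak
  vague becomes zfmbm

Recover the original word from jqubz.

flour

Each letter shifts forward by (position + 4), i.e. 4, 5, 6, … — the shift grows by one for each successive letter.
Undoing it on jqubz: j−4=f, q−5=l, u−6=o, b−7=u, z−8=r.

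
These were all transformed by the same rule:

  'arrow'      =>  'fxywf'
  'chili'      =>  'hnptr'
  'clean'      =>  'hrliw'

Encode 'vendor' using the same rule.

In arrow: a→f is +5, r→x is +6, r→y is +7, o→w is +8 — the shift increases by 1 each position. Letter i (0-indexed) is shifted by i+5, so successive shifts are 5, 6, 7, ….
For vendor: v+5=a, e+6=k, n+7=u, d+8=l, o+9=x, r+10=b.

akulxb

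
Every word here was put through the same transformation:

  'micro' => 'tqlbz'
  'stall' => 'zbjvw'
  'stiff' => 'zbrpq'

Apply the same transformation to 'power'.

wwfoc

In micro: m→t is +7, i→q is +8, c→l is +9, r→b is +10 — the shift increases by 1 each position. Each letter shifts forward by (position + 7), i.e. 7, 8, 9, … — the shift grows by one for each successive letter.
For power: p+7=w, o+8=w, w+9=f, e+10=o, r+11=c.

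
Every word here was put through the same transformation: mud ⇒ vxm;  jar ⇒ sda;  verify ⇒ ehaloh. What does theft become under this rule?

The shift depends on letter class: consonant m→v is +9, but vowel u→x is +3. Two shifts are in play — +3 for a/e/i/o/u, +9 for every other letter.
For theft: t(cons)+9=c, h(cons)+9=q, e(vowel)+3=h, f(cons)+9=o, t(cons)+9=c.

cqhoc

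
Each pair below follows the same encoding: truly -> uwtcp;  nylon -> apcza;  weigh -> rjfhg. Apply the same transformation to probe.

ywzmj

t(19)→u(20) and r(17)→w(22) fit y≡25x+13 (mod 26); the inverse of 25 mod 26 is 25. This is an affine cipher: with a=0,…,z=25, each position x becomes (25x+13) mod 26.
Applying it to probe: p(15)→25·15+13≡24=y; r(17)→25·17+13≡22=w; o(14)→25·14+13≡25=z; b(1)→25·1+13≡12=m; e(4)→25·4+13≡9=j (all mod 26).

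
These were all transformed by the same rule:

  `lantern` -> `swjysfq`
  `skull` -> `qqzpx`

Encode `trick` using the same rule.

phnwy

The output letters match the input read backwards, each shifted +5: lantern reversed is nretnal. Two steps: reverse the string, then apply a Caesar shift of +5.
For trick: reverse → kcirt; then shift: k+5=p, c+5=h, i+5=n, r+5=w, t+5=y.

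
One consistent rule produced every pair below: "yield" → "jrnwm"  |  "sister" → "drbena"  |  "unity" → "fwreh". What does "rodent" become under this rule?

The shifts repeat in a cycle of length 3: positions 0,1,… shift by +11, +9, +9, then the pattern repeats.
For rodent: r+11=c, o+9=x, d+9=m, e+11=p, n+9=w, t+9=c.

cxmpwc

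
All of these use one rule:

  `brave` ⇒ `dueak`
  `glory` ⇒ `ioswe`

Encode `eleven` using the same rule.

goiaku

In brave: b→d is +2, r→u is +3, a→e is +4, v→a is +5 — the shift increases by 1 each position. The shift increases by 1 at each position, starting from +2: 2, 3, 4, ….
For eleven: e+2=g, l+3=o, e+4=i, v+5=a, e+6=k, n+7=u.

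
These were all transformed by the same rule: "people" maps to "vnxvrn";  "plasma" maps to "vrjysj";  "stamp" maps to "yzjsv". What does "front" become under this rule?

The shift depends on letter class: consonant p→v is +6, but vowel e→n is +9. Vowels shift forward by 9 and consonants shift forward by 6.
For front: f(cons)+6=l, r(cons)+6=x, o(vowel)+9=x, n(cons)+6=t, t(cons)+6=z.

lxxtz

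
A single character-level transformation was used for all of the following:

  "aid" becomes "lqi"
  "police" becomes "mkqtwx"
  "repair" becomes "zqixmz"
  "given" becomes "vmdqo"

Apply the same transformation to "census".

acavmk

Read the word backwards and shift each letter +8.
For census: reverse → susnec; then shift: s+8=a, u+8=c, s+8=a, n+8=v, e+8=m, c+8=k.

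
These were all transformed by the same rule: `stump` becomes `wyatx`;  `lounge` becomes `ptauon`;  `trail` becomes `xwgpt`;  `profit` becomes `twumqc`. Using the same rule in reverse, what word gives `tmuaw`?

photo

In stump: s→w is +4, t→y is +5, u→a is +6, m→t is +7 — the shift increases by 1 each position. Letter i (0-indexed) is shifted by i+4, so successive shifts are 4, 5, 6, ….
Reversing it on tmuaw: t−4=p, m−5=h, u−6=o, a−7=t, w−8=o.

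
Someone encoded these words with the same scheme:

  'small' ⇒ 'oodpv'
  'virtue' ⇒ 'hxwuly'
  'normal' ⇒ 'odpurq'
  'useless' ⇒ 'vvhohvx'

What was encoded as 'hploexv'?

The output letters match the input read backwards, each shifted +3: small reversed is llams. The word is reversed, then every letter is shifted forward by 3.
Reversing it on hploexv: shift back: h−3=e, p−3=m, l−3=i, o−3=l, e−3=b, x−3=u, v−3=s → emilbus; then reverse → sublime.

sublime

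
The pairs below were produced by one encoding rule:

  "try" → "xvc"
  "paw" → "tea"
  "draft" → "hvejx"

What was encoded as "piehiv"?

leader

Every letter moves 4 places later in the alphabet, wrapping around z→a.
Reversing it on piehiv: p−4=l, i−4=e, e−4=a, h−4=d, i−4=e, v−4=r.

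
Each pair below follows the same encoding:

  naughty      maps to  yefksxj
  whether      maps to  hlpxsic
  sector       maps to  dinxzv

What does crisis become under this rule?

A repeating key of period 2 is used — shifts +11, +4 over and over.
On crisis: c+11=n, r+4=v, i+11=t, s+4=w, i+11=t, s+4=w.

nvtwtw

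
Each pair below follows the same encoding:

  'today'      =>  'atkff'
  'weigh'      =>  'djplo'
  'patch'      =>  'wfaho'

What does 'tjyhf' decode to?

It's a Vigenère-style cipher with numeric key [7,5]: position i shifts by key[i mod 2].
Decoding tjyhf: t−7=m, j−5=e, y−7=r, h−5=c, f−7=y.

mercy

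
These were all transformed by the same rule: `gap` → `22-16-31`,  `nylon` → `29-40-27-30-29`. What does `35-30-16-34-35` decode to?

Each letter is replaced by its alphabet position (a=1..z=26) + 15.
Undoing it on 35-30-16-34-35: 35→(35−15)÷1=20=t, 30→(30−15)÷1=15=o, 16→(16−15)÷1=1=a, 34→(34−15)÷1=19=s, 35→(35−15)÷1=20=t.

toast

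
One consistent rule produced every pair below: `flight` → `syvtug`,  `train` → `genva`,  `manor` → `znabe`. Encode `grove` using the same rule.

Compare letters: f→s is +13, l→y is +13, i→v is +13 — a constant shift. It's a constant shift of +13 (ROT13).
For grove: g+13=t, r+13=e, o+13=b, v+13=i, e+13=r.

tebir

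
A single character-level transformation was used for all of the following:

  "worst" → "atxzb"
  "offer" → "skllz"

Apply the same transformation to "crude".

In worst: w→a is +4, o→t is +5, r→x is +6, s→z is +7 — the shift increases by 1 each position. The shift increases by 1 at each position, starting from +4: 4, 5, 6, ….
On crude: c+4=g, r+5=w, u+6=a, d+7=k, e+8=m.

gwakm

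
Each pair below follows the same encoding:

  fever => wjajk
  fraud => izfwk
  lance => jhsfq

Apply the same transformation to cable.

jqgfh

Two steps: reverse the string, then apply a Caesar shift of +5.
On cable: reverse → elbac; then shift: e+5=j, l+5=q, b+5=g, a+5=f, c+5=h.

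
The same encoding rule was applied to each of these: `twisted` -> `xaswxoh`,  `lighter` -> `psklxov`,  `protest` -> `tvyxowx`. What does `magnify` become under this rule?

The shift depends on letter class: consonant t→x is +4, but vowel i→s is +10. Two shifts are in play — +10 for a/e/i/o/u, +4 for every other letter.
On magnify: m(cons)+4=q, a(vowel)+10=k, g(cons)+4=k, n(cons)+4=r, i(vowel)+10=s, f(cons)+4=j, y(cons)+4=c.

qkkrsjc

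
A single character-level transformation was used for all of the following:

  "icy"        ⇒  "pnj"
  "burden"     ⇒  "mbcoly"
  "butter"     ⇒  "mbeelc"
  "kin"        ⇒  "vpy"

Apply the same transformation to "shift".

The shift depends on letter class: consonant c→n is +11, but vowel i→p is +7. The rule splits by letter class: vowels +7, consonants +11.
For shift: s(cons)+11=d, h(cons)+11=s, i(vowel)+7=p, f(cons)+11=q, t(cons)+11=e.

dspqe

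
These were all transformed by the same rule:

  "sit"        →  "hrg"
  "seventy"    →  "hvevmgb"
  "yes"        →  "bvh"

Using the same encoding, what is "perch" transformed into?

Each pair mirrors across the alphabet (s↔h, i↔r, t↔g): positions sum to 25. This is the alphabet-reversal cipher (Atbash): a becomes z, b becomes y, etc.
On perch: p↔k, e↔v, r↔i, c↔x, h↔s.

kvixs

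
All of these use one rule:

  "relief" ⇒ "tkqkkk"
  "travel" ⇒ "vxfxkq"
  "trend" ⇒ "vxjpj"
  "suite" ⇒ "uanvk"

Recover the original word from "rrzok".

plume

A repeating key of period 3 is used — shifts +2, +6, +5 over and over.
Undoing it on rrzok: r−2=p, r−6=l, z−5=u, o−2=m, k−6=e.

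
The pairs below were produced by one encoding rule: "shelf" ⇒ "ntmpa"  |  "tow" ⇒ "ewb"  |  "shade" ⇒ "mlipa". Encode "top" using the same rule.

xwb

The output letters match the input read backwards, each shifted +8: shelf reversed is flehs. Read the word backwards and shift each letter +8.
For top: reverse → pot; then shift: p+8=x, o+8=w, t+8=b.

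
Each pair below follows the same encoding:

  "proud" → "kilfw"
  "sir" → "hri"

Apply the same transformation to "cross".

xilhh

Each pair mirrors across the alphabet (p↔k, r↔i, o↔l): positions sum to 25. Letters are reflected about the middle of the alphabet (position → 25−position): Atbash.
Applying it to cross: c↔x, r↔i, o↔l, s↔h, s↔h.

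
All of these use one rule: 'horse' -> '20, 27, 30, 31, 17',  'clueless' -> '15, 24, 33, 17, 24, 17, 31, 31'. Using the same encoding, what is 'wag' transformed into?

h is letter #8 and maps to 20: an offset of 12. Letters become their 1-based position plus 12 (so a→13, b→14, …).
For wag: w=23→35, a=1→13, g=7→19.

35, 13, 19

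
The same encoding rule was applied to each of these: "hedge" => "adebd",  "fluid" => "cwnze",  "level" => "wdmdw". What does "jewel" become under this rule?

ydldw

h(7)→a(0) and e(4)→d(3) fit y≡25x+7 (mod 26); the inverse of 25 mod 26 is 25. Each letter's alphabet position (a=0..z=25) is mapped through 25·x+7 mod 26 — an affine cipher.
For jewel: j(9)→25·9+7≡24=y; e(4)→25·4+7≡3=d; w(22)→25·22+7≡11=l; e(4)→25·4+7≡3=d; l(11)→25·11+7≡22=w (all mod 26).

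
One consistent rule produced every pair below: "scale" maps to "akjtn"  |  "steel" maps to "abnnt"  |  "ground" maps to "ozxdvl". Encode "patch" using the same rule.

xjbkp

The shift depends on letter class: consonant s→a is +8, but vowel a→j is +9. Vowels shift forward by 9 and consonants shift forward by 8.
For patch: p(cons)+8=x, a(vowel)+9=j, t(cons)+8=b, c(cons)+8=k, h(cons)+8=p.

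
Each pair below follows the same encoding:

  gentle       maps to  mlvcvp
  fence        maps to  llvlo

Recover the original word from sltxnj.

melody

In gentle: g→m is +6, e→l is +7, n→v is +8, t→c is +9 — the shift increases by 1 each position. Letter i (0-indexed) is shifted by i+6, so successive shifts are 6, 7, 8, ….
Reversing it on sltxnj: s−6=m, l−7=e, t−8=l, x−9=o, n−10=d, j−11=y.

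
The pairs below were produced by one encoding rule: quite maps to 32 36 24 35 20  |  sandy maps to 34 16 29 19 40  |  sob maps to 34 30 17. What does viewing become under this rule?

q is letter #17 and maps to 32: an offset of 15. Each letter is replaced by its alphabet position (a=1..z=26) + 15.
Applying it to viewing: v=22→37, i=9→24, e=5→20, w=23→38, i=9→24, n=14→29, g=7→22.

37 24 20 38 24 29 22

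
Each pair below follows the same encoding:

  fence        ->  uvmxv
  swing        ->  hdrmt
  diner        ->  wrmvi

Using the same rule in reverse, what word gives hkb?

Each pair mirrors across the alphabet (f↔u, e↔v, n↔m): positions sum to 25. This is the alphabet-reversal cipher (Atbash): a becomes z, b becomes y, etc.
Reversing it on hkb: h↔s, k↔p, b↔y.

spy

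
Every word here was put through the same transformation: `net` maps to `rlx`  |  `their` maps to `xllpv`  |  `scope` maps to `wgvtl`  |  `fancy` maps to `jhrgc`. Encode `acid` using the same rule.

The shift depends on letter class: consonant n→r is +4, but vowel e→l is +7. Vowels shift forward by 7 and consonants shift forward by 4.
Applying it to acid: a(vowel)+7=h, c(cons)+4=g, i(vowel)+7=p, d(cons)+4=h.

hgph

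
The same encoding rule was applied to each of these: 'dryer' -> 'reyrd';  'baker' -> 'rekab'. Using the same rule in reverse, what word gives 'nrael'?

learn

The word is simply reversed.
Reversing it on nrael: then reverse → learn.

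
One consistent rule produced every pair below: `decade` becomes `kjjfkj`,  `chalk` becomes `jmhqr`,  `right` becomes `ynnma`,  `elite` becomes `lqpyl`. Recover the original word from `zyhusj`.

Shifts by position in decade: pos 0: d→k (+7), pos 1: e→j (+5), pos 2: c→j (+7), pos 3: a→f (+5) — repeating every 2. A repeating key of period 2 is used — shifts +7, +5 over and over.
Reversing it on zyhusj: z−7=s, y−5=t, h−7=a, u−5=p, s−7=l, j−5=e.

staple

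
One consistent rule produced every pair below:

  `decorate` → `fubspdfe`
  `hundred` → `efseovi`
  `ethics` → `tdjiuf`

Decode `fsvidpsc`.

The output letters match the input read backwards, each shifted +1: decorate reversed is etaroced. Read the word backwards and shift each letter +1.
Decoding fsvidpsc: shift back: f−1=e, s−1=r, v−1=u, i−1=h, d−1=c, p−1=o, s−1=r, c−1=b → eruhcorb; then reverse → brochure.

brochure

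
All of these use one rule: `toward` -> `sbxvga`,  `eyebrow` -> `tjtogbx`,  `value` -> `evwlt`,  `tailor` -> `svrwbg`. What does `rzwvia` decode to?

island

t(19)→s(18) and o(14)→b(1) fit y≡19x+21 (mod 26); the inverse of 19 mod 26 is 11. This is an affine cipher: with a=0,…,z=25, each position x becomes (19x+21) mod 26.
Undoing it on rzwvia: r(17)→11·(17−21)≡8=i; z(25)→11·(25−21)≡18=s; w(22)→11·(22−21)≡11=l; v(21)→11·(21−21)≡0=a; i(8)→11·(8−21)≡13=n; a(0)→11·(0−21)≡3=d (all mod 26).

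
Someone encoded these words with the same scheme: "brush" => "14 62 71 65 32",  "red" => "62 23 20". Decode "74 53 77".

vow

Each letter becomes 3×(its alphabet position, a=1..z=26) + 8.
Decoding 74 53 77: 74→(74−8)÷3=22=v, 53→(53−8)÷3=15=o, 77→(77−8)÷3=23=w.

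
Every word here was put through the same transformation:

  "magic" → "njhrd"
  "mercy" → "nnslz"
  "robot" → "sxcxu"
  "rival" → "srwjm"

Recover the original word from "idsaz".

A repeating key of period 2 is used — shifts +1, +9 over and over.
Reversing it on idsaz: i−1=h, d−9=u, s−1=r, a−9=r, z−1=y.

hurry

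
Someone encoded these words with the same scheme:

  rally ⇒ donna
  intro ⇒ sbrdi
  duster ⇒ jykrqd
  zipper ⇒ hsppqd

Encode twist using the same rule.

rmskr

r(17)→d(3) and a(0)→o(14) fit y≡7x+14 (mod 26); the inverse of 7 mod 26 is 15. Treating letters as 0–25, the rule is x ↦ 7x + 14 (mod 26).
Applying it to twist: t(19)→7·19+14≡17=r; w(22)→7·22+14≡12=m; i(8)→7·8+14≡18=s; s(18)→7·18+14≡10=k; t(19)→7·19+14≡17=r (all mod 26).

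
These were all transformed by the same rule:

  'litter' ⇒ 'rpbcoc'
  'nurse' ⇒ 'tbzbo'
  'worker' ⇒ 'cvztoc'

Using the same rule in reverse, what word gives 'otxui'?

In litter: l→r is +6, i→p is +7, t→b is +8, t→c is +9 — the shift increases by 1 each position. The shift increases by 1 at each position, starting from +6: 6, 7, 8, ….
Reversing it on otxui: o−6=i, t−7=m, x−8=p, u−9=l, i−10=y.

imply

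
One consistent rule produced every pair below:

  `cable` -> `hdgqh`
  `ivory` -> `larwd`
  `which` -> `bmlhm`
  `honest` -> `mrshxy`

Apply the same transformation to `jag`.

odl

Vowels shift forward by 3 and consonants shift forward by 5.
On jag: j(cons)+5=o, a(vowel)+3=d, g(cons)+5=l.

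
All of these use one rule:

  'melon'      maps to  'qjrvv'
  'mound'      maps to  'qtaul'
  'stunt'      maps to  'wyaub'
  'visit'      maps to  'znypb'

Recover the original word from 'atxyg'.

worry

In melon: m→q is +4, e→j is +5, l→r is +6, o→v is +7 — the shift increases by 1 each position. Each letter shifts forward by (position + 4), i.e. 4, 5, 6, … — the shift grows by one for each successive letter.
Decoding atxyg: a−4=w, t−5=o, x−6=r, y−7=r, g−8=y.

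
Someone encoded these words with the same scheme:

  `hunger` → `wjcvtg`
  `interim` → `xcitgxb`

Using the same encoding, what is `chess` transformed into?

Compare letters: h→w is +15, u→j is +15, n→c is +15 — a constant shift. Each letter is shifted forward by 15 in the alphabet (a Caesar shift of +15).
For chess: c+15=r, h+15=w, e+15=t, s+15=h, s+15=h.

rwthh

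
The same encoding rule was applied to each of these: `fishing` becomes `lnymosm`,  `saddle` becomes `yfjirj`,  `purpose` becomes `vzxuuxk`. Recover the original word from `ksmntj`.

Shifts by position in fishing: pos 0: f→l (+6), pos 1: i→n (+5), pos 2: s→y (+6), pos 3: h→m (+5) — repeating every 2. It's a Vigenère-style cipher with numeric key [6,5]: position i shifts by key[i mod 2].
Undoing it on ksmntj: k−6=e, s−5=n, m−6=g, n−5=i, t−6=n, j−5=e.

engine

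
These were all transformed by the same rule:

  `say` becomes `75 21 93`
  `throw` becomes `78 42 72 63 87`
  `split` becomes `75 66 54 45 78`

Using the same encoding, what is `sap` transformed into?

s(#19)→75 and a(#1)→21: differences scale by 3, so n = 3·pos + 18. Each letter becomes 3×(its alphabet position, a=1..z=26) + 18.
Applying it to sap: s=19→75, a=1→21, p=16→66.

75 21 66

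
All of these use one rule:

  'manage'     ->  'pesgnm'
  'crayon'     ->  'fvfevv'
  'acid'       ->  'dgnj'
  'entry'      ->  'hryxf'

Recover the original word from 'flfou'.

In manage: m→p is +3, a→e is +4, n→s is +5, a→g is +6 — the shift increases by 1 each position. The shift increases by 1 at each position, starting from +3: 3, 4, 5, ….
Reversing it on flfou: f−3=c, l−4=h, f−5=a, o−6=i, u−7=n.

chain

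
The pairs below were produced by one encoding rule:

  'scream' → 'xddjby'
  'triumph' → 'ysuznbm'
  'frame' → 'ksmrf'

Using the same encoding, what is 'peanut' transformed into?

Shifts by position in scream: pos 0: s→x (+5), pos 1: c→d (+1), pos 2: r→d (+12), pos 3: e→j (+5), pos 4: a→b (+1), pos 5: m→y (+12) — repeating every 3. The shifts repeat in a cycle of length 3: positions 0,1,… shift by +5, +1, +12, then the pattern repeats.
For peanut: p+5=u, e+1=f, a+12=m, n+5=s, u+1=v, t+12=f.

ufmsvf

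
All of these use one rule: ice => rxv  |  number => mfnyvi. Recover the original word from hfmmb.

sunny

Each pair mirrors across the alphabet (i↔r, c↔x, e↔v): positions sum to 25. This is the alphabet-reversal cipher (Atbash): a becomes z, b becomes y, etc.
Reversing it on hfmmb: h↔s, f↔u, m↔n, m↔n, b↔y.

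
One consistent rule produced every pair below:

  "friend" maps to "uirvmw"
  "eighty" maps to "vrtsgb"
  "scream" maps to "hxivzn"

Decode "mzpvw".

naked

Each letter is replaced by its mirror in the alphabet: a↔z, b↔y, c↔x, and so on (the Atbash cipher).
Decoding mzpvw: m↔n, z↔a, p↔k, v↔e, w↔d.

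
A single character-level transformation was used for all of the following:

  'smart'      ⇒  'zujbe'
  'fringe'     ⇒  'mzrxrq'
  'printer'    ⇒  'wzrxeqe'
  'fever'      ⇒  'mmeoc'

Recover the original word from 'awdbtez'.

tourism

In smart: s→z is +7, m→u is +8, a→j is +9, r→b is +10 — the shift increases by 1 each position. Each letter shifts forward by (position + 7), i.e. 7, 8, 9, … — the shift grows by one for each successive letter.
Reversing it on awdbtez: a−7=t, w−8=o, d−9=u, b−10=r, t−11=i, e−12=s, z−13=m.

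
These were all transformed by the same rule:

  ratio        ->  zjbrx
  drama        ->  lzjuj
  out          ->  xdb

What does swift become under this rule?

The shift depends on letter class: consonant r→z is +8, but vowel a→j is +9. Two shifts are in play — +9 for a/e/i/o/u, +8 for every other letter.
On swift: s(cons)+8=a, w(cons)+8=e, i(vowel)+9=r, f(cons)+8=n, t(cons)+8=b.

aernb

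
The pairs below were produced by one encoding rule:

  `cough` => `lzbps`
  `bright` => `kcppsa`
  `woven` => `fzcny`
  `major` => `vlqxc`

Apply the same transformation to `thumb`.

Shifts by position in cough: pos 0: c→l (+9), pos 1: o→z (+11), pos 2: u→b (+7), pos 3: g→p (+9), pos 4: h→s (+11) — repeating every 3. The shifts repeat in a cycle of length 3: positions 0,1,… shift by +9, +11, +7, then the pattern repeats.
On thumb: t+9=c, h+11=s, u+7=b, m+9=v, b+11=m.

csbvm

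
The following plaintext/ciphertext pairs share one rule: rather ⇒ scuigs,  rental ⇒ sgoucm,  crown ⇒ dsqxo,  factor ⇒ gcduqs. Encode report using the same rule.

The shift depends on letter class: consonant r→s is +1, but vowel a→c is +2. Two shifts are in play — +2 for a/e/i/o/u, +1 for every other letter.
On report: r(cons)+1=s, e(vowel)+2=g, p(cons)+1=q, o(vowel)+2=q, r(cons)+1=s, t(cons)+1=u.

sgqqsu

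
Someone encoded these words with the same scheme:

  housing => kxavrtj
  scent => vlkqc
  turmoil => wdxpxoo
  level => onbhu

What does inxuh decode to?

Shifts by position in housing: pos 0: h→k (+3), pos 1: o→x (+9), pos 2: u→a (+6), pos 3: s→v (+3), pos 4: i→r (+9), pos 5: n→t (+6) — repeating every 3. A repeating key of period 3 is used — shifts +3, +9, +6 over and over.
Undoing it on inxuh: i−3=f, n−9=e, x−6=r, u−3=r, h−9=y.

ferry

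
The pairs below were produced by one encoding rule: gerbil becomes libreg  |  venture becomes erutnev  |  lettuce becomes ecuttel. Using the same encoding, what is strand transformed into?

dnarts

The output letters match the input read backwards: gerbil reversed is libreg. It's just the letters in reverse order.
Applying it to strand: reverse → dnarts.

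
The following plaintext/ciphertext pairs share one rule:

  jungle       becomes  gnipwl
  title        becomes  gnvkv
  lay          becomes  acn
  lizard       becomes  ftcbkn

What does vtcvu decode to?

start

The output letters match the input read backwards, each shifted +2: jungle reversed is elgnuj. Read the word backwards and shift each letter +2.
Undoing it on vtcvu: shift back: v−2=t, t−2=r, c−2=a, v−2=t, u−2=s → trats; then reverse → start.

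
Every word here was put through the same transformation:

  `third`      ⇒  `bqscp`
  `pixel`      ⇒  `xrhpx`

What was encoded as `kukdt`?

The shift increases by 1 at each position, starting from +8: 8, 9, 10, ….
Undoing it on kukdt: k−8=c, u−9=l, k−10=a, d−11=s, t−12=h.

clash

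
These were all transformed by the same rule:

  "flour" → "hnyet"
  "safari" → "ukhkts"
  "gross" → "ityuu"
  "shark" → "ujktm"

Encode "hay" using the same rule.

The shift depends on letter class: consonant f→h is +2, but vowel o→y is +10. Two shifts are in play — +10 for a/e/i/o/u, +2 for every other letter.
Applying it to hay: h(cons)+2=j, a(vowel)+10=k, y(cons)+2=a.

jka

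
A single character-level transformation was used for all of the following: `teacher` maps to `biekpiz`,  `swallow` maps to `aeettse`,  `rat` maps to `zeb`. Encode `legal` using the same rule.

tioet

The shift depends on letter class: consonant t→b is +8, but vowel e→i is +4. Two shifts are in play — +4 for a/e/i/o/u, +8 for every other letter.
Applying it to legal: l(cons)+8=t, e(vowel)+4=i, g(cons)+8=o, a(vowel)+4=e, l(cons)+8=t.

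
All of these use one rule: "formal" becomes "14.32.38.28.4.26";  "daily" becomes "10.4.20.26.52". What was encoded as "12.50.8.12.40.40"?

excess

f(#6)→14 and o(#15)→32: differences scale by 2, so n = 2·pos + 2. With a=1..z=26, the number is 2·pos + 2.
Undoing it on 12.50.8.12.40.40: 12→(12−2)÷2=5=e, 50→(50−2)÷2=24=x, 8→(8−2)÷2=3=c, 12→(12−2)÷2=5=e, 40→(40−2)÷2=19=s, 40→(40−2)÷2=19=s.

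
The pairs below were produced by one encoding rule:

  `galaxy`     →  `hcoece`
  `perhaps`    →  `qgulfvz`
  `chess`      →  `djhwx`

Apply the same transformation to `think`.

In galaxy: g→h is +1, a→c is +2, l→o is +3, a→e is +4 — the shift increases by 1 each position. Letter i (0-indexed) is shifted by i+1, so successive shifts are 1, 2, 3, ….
On think: t+1=u, h+2=j, i+3=l, n+4=r, k+5=p.

ujlrp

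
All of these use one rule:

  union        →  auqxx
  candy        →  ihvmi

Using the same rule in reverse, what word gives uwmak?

opera

Each letter shifts forward by (position + 6), i.e. 6, 7, 8, … — the shift grows by one for each successive letter.
Reversing it on uwmak: u−6=o, w−7=p, m−8=e, a−9=r, k−10=a.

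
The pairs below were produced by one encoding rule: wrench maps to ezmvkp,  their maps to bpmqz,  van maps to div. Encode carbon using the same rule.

This is a Caesar cipher with shift 8.
On carbon: c+8=k, a+8=i, r+8=z, b+8=j, o+8=w, n+8=v.

kizjwv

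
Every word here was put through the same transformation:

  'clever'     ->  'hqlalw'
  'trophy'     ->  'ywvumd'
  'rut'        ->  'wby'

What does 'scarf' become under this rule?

xhhwk

The shift depends on letter class: consonant c→h is +5, but vowel e→l is +7. The rule splits by letter class: vowels +7, consonants +5.
For scarf: s(cons)+5=x, c(cons)+5=h, a(vowel)+7=h, r(cons)+5=w, f(cons)+5=k.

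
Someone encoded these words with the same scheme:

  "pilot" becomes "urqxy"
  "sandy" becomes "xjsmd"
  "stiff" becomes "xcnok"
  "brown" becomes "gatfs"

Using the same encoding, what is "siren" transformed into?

Shifts by position in pilot: pos 0: p→u (+5), pos 1: i→r (+9), pos 2: l→q (+5), pos 3: o→x (+9) — repeating every 2. A repeating key of period 2 is used — shifts +5, +9 over and over.
For siren: s+5=x, i+9=r, r+5=w, e+9=n, n+5=s.

xrwns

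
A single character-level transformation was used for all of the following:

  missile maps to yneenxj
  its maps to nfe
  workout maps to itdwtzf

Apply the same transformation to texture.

The shift depends on letter class: consonant m→y is +12, but vowel i→n is +5. The rule splits by letter class: vowels +5, consonants +12.
Applying it to texture: t(cons)+12=f, e(vowel)+5=j, x(cons)+12=j, t(cons)+12=f, u(vowel)+5=z, r(cons)+12=d, e(vowel)+5=j.

fjjfzdj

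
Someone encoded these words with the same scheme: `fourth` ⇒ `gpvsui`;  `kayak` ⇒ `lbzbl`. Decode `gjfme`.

field

Compare letters: f→g is +1, o→p is +1, u→v is +1 — a constant shift. This is a Caesar cipher with shift 1.
Reversing it on gjfme: g−1=f, j−1=i, f−1=e, m−1=l, e−1=d.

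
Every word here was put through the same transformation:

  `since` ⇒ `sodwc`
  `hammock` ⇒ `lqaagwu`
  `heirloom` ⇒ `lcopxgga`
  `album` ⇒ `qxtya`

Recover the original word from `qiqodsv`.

against

s(18)→s(18) and i(8)→o(14) fit y≡3x+16 (mod 26); the inverse of 3 mod 26 is 9. Treating letters as 0–25, the rule is x ↦ 3x + 16 (mod 26).
Reversing it on qiqodsv: q(16)→9·(16−16)≡0=a; i(8)→9·(8−16)≡6=g; q(16)→9·(16−16)≡0=a; o(14)→9·(14−16)≡8=i; d(3)→9·(3−16)≡13=n; s(18)→9·(18−16)≡18=s; v(21)→9·(21−16)≡19=t (all mod 26).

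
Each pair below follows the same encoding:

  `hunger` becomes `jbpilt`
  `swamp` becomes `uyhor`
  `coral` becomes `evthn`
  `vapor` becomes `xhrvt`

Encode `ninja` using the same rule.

ppplh

Two shifts are in play — +7 for a/e/i/o/u, +2 for every other letter.
Applying it to ninja: n(cons)+2=p, i(vowel)+7=p, n(cons)+2=p, j(cons)+2=l, a(vowel)+7=h.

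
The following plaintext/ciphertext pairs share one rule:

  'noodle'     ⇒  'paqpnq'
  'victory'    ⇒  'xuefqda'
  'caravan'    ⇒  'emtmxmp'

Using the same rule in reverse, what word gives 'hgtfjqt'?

It's a Vigenère-style cipher with numeric key [2,12]: position i shifts by key[i mod 2].
Undoing it on hgtfjqt: h−2=f, g−12=u, t−2=r, f−12=t, j−2=h, q−12=e, t−2=r.

further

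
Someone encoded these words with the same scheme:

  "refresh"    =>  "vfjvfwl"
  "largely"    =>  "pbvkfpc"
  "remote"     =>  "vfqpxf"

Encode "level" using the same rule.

The shift depends on letter class: consonant r→v is +4, but vowel e→f is +1. The rule splits by letter class: vowels +1, consonants +4.
Applying it to level: l(cons)+4=p, e(vowel)+1=f, v(cons)+4=z, e(vowel)+1=f, l(cons)+4=p.

pfzfp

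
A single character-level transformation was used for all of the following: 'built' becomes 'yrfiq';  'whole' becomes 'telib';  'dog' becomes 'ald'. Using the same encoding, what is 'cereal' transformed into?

zbobxi

Compare letters: b→y is +23, u→r is +23, i→f is +23 — a constant shift. This is a Caesar cipher with shift 23.
For cereal: c+23=z, e+23=b, r+23=o, e+23=b, a+23=x, l+23=i.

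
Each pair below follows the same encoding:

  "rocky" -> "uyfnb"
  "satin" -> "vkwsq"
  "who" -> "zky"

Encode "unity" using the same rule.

eqswb

The shift depends on letter class: consonant r→u is +3, but vowel o→y is +10. Two shifts are in play — +10 for a/e/i/o/u, +3 for every other letter.
For unity: u(vowel)+10=e, n(cons)+3=q, i(vowel)+10=s, t(cons)+3=w, y(cons)+3=b.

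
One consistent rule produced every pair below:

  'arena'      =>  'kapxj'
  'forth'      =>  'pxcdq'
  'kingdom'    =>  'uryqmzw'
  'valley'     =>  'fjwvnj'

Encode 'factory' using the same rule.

Shifts by position in arena: pos 0: a→k (+10), pos 1: r→a (+9), pos 2: e→p (+11), pos 3: n→x (+10), pos 4: a→j (+9) — repeating every 3. A repeating key of period 3 is used — shifts +10, +9, +11 over and over.
For factory: f+10=p, a+9=j, c+11=n, t+10=d, o+9=x, r+11=c, y+10=i.

pjndxci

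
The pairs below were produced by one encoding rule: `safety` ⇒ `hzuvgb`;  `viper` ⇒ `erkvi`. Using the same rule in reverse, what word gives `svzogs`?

Each pair mirrors across the alphabet (s↔h, a↔z, f↔u): positions sum to 25. Letters are reflected about the middle of the alphabet (position → 25−position): Atbash.
Decoding svzogs: s↔h, v↔e, z↔a, o↔l, g↔t, s↔h.

health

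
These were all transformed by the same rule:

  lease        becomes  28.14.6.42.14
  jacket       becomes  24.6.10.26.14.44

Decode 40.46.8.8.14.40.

rubber

l(#12)→28 and e(#5)→14: differences scale by 2, so n = 2·pos + 4. With a=1..z=26, the number is 2·pos + 4.
Undoing it on 40.46.8.8.14.40: 40→(40−4)÷2=18=r, 46→(46−4)÷2=21=u, 8→(8−4)÷2=2=b, 8→(8−4)÷2=2=b, 14→(14−4)÷2=5=e, 40→(40−4)÷2=18=r.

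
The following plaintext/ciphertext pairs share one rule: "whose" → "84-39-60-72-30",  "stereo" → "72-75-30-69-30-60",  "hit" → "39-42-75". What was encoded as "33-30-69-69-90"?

ferry

w(#23)→84 and h(#8)→39: differences scale by 3, so n = 3·pos + 15. The formula is n = 3×(alphabet index, a=1) + 15.
Undoing it on 33-30-69-69-90: 33→(33−15)÷3=6=f, 30→(30−15)÷3=5=e, 69→(69−15)÷3=18=r, 69→(69−15)÷3=18=r, 90→(90−15)÷3=25=y.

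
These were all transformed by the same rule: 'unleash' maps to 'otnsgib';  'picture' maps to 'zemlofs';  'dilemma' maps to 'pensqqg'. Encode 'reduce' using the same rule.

This is an affine cipher: with a=0,…,z=25, each position x becomes (3x+6) mod 26.
On reduce: r(17)→3·17+6≡5=f; e(4)→3·4+6≡18=s; d(3)→3·3+6≡15=p; u(20)→3·20+6≡14=o; c(2)→3·2+6≡12=m; e(4)→3·4+6≡18=s (all mod 26).

fspoms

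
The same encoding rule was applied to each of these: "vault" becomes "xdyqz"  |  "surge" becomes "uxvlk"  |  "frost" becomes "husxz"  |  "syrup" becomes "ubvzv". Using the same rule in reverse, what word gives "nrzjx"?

lover

Letter i (0-indexed) is shifted by i+2, so successive shifts are 2, 3, 4, ….
Undoing it on nrzjx: n−2=l, r−3=o, z−4=v, j−5=e, x−6=r.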